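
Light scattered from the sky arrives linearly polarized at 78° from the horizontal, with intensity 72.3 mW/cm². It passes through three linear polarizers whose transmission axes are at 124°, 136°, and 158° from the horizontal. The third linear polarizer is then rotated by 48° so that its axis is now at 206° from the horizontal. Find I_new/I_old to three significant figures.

Before rotation:
By Malus's law, I₁ = I₀ cos²(124° − 78°) = I₀ cos²(46°) = 0.4826 I₀.
I₂ = I₁ cos²(136° − 124°) = 0.4826 I₀ · cos²(12°) = 0.4617 I₀.
I₃ = I₂ cos²(158° − 136°) = 0.4617 I₀ · cos²(22°) = 0.3969 I₀.
After rotation:
I₁ = I₀ cos²(124° − 78°) = I₀ cos²(46°) = 0.4826 I₀.
I₂ = I₁ cos²(136° − 124°) = 0.4826 I₀ · cos²(12°) = 0.4617 I₀.
I₃ = I₂ cos²(206° − 136°) = 0.4617 I₀ · cos²(70°) = 0.05401 I₀.
Ratio = 0.05401 / 0.3969 = 0.1361.

I_new/I_old ≈ 0.136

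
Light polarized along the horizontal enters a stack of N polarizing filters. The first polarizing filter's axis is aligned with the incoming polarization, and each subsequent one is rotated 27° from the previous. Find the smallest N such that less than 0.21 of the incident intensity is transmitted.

N = 8

First polarizer is aligned with the polarization: full transmission.
Each further stage multiplies by cos²(27°) = 0.7939.
After N polarizers: T = 0.7939^(N−1). Require T < 0.21 ⇒ N−1 > ln(0.21)/ln(0.7939) = 6.76, so N−1 ≥ 7 and N = 8.
Check: N=8 gives T = 0.1988 < 0.21; N=7 gives T = 0.2504.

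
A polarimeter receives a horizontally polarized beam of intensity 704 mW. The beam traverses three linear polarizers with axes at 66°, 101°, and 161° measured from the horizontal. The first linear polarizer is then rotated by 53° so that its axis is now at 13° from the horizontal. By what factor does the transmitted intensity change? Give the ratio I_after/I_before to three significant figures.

I_new/I_old ≈ 0.0104

Before rotation:
I₁ = I₀ cos²(66° − 0°) = I₀ cos²(66°) = 0.1654 I₀.
I₂ = I₁ cos²(101° − 66°) = 0.1654 I₀ · cos²(35°) = 0.111 I₀.
I₃ = I₂ cos²(161° − 101°) = 0.111 I₀ · cos²(60°) = 0.02775 I₀.
After rotation:
I₁ = I₀ cos²(13° − 0°) = I₀ cos²(13°) = 0.9494 I₀.
I₂ = I₁ cos²(101° − 13°) = 0.9494 I₀ · cos²(88°) = 0.001156 I₀.
I₃ = I₂ cos²(161° − 101°) = 0.001156 I₀ · cos²(60°) = 0.0002891 I₀.
Ratio = 0.0002891 / 0.02775 = 0.01042.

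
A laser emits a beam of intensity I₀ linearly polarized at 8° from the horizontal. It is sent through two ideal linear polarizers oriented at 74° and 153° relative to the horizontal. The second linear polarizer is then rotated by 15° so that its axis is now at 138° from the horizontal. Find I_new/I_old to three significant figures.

Before rotation:
I₁ = I₀ cos²(74° − 8°) = I₀ cos²(66°) = 0.1654 I₀.
I₂ = I₁ cos²(153° − 74°) = 0.1654 I₀ · cos²(79°) = 0.006023 I₀.
After rotation:
I₁ = I₀ cos²(74° − 8°) = I₀ cos²(66°) = 0.1654 I₀.
I₂ = I₁ cos²(138° − 74°) = 0.1654 I₀ · cos²(64°) = 0.03179 I₀.
Ratio = 0.03179 / 0.006023 = 5.278.

I_new/I_old ≈ 5.28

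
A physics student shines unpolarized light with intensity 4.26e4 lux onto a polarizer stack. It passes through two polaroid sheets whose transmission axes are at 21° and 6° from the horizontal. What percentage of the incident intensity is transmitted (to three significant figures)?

≈ 46.7%

Unpolarized light through the first polarizer → I₁ = 4.26e4 lux/2 = 2.13e+04 lux, polarized at 21°.
I₂ = I₁ · cos²(15°) = 2.13e+04 · 0.933 = 1.987e+04 lux.
That is 46.65% of the incident intensity.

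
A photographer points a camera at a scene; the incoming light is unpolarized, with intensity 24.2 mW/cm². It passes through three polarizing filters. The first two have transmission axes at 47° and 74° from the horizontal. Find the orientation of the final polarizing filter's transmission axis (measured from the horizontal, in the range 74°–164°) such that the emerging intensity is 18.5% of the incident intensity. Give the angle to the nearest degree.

θ ≈ 121°

Unpolarized light through the first polarizer → I₁ = ½ I₀, now polarized at 47°.
I₂ = I₁ cos²(74° − 47°) = 0.5 I₀ · cos²(27°) = 0.3969 I₀.
Need I₃/I₀ = 0.185, so cos²(θ − 74°) = 0.185 / 0.3969 = 0.4661.
θ − 74° = arccos(√0.4661) = 46.9°, giving θ ≈ 74 + 46.9 = 120.9°.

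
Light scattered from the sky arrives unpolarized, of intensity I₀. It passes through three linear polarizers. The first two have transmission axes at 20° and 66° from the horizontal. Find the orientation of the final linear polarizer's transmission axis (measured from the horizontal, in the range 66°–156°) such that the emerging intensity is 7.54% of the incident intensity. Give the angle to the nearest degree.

Unpolarized light through the first polarizer → I₁ = ½ I₀, now polarized at 20°.
I₂ = I₁ cos²(66° − 20°) = 0.5 I₀ · cos²(46°) = 0.2413 I₀.
Need I₃/I₀ = 0.0754, so cos²(θ − 66°) = 0.0754 / 0.2413 = 0.3125.
θ − 66° = arccos(√0.3125) = 56.0°, giving θ ≈ 66 + 56.0 = 122.0°.

θ ≈ 122°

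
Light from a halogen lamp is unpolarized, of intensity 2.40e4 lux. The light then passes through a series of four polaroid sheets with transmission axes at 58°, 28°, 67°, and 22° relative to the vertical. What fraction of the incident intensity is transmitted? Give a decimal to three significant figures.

I/I₀ ≈ 0.113

Unpolarized light through the first polarizer → I₁ = 2.40e4 lux/2 = 1.2e+04 lux, polarized at 58°.
I₂ = I₁ · cos²(30°) = 1.2e+04 · 0.75 = 9000 lux.
I₃ = I₂ · cos²(39°) = 9000 · 0.604 = 5436 lux.
I₄ = I₃ · cos²(45°) = 5436 · 0.5 = 2718 lux.
Transmitted fraction = 0.1132.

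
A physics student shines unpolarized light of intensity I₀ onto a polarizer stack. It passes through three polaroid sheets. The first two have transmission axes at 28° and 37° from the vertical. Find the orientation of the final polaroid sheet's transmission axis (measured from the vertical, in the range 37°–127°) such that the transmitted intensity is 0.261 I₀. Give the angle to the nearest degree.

θ ≈ 80°

Unpolarized light through the first polarizer → I₁ = ½ I₀, now polarized at 28°.
I₂ = I₁ cos²(37° − 28°) = 0.5 I₀ · cos²(9°) = 0.4878 I₀.
Need I₃/I₀ = 0.261, so cos²(θ − 37°) = 0.261 / 0.4878 = 0.5351.
θ − 37° = arccos(√0.5351) = 43.0°, giving θ ≈ 37 + 43.0 = 80.0°.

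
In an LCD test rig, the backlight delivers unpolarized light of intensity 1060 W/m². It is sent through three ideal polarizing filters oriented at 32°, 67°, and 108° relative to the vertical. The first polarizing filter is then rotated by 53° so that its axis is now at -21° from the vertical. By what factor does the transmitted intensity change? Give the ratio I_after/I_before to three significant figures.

Before rotation:
Unpolarized light through the first polarizer → I₁ = ½ I₀, now polarized at 32°.
I₂ = I₁ cos²(67° − 32°) = 0.5 I₀ · cos²(35°) = 0.3355 I₀.
I₃ = I₂ cos²(108° − 67°) = 0.3355 I₀ · cos²(41°) = 0.1911 I₀.
After rotation:
Unpolarized light through the first polarizer → I₁ = ½ I₀, now polarized at -21°.
I₂ = I₁ cos²(67° + 21°) = 0.5 I₀ · cos²(88°) = 0.000609 I₀.
I₃ = I₂ cos²(108° − 67°) = 0.000609 I₀ · cos²(41°) = 0.0003469 I₀.
Ratio = 0.0003469 / 0.1911 = 0.001815.

I_new/I_old ≈ 0.00182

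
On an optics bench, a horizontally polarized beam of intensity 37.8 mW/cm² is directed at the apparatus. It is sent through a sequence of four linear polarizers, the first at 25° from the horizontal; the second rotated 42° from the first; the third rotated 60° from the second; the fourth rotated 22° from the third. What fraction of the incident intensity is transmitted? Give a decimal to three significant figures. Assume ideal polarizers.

I₁ = 37.8 mW/cm² · cos²(25°) = 31.05 mW/cm².
I₂ = I₁ · cos²(42°) = 31.05 · 0.5523 = 17.15 mW/cm².
I₃ = I₂ · cos²(60°) = 17.15 · 0.25 = 4.287 mW/cm².
I₄ = I₃ · cos²(22°) = 4.287 · 0.8597 = 3.685 mW/cm².
Transmitted fraction = 0.09749.

I/I₀ ≈ 0.0975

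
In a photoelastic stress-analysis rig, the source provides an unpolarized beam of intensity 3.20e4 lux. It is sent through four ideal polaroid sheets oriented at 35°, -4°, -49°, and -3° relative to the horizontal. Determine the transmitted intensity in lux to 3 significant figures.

I ≈ 2330 lux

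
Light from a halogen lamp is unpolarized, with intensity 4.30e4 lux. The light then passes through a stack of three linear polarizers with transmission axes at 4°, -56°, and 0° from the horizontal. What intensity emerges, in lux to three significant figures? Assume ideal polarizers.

I ≈ 1680 lux

Unpolarized light through the first polarizer → I₁ = 4.30e4 lux/2 = 2.15e+04 lux, polarized at 4°.
I₂ = I₁ · cos²(60°) = 2.15e+04 · 0.25 = 5375 lux.
I₃ = I₂ · cos²(56°) = 5375 · 0.3127 = 1681 lux.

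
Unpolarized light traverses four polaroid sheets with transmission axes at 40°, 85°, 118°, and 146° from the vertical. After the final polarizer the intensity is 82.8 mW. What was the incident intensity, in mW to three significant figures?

I₀ ≈ 604 mW

Unpolarized light through the first polarizer → I₁ = ½ I₀, now polarized at 40°.
I₂ = I₁ cos²(85° − 40°) = 0.5 I₀ · cos²(45°) = 0.25 I₀.
I₃ = I₂ cos²(118° − 85°) = 0.25 I₀ · cos²(33°) = 0.1758 I₀.
I₄ = I₃ cos²(146° − 118°) = 0.1758 I₀ · cos²(28°) = 0.1371 I₀.
So 82.8 mW = 0.1371 I₀, giving I₀ = 82.8/0.1371 = 604 mW.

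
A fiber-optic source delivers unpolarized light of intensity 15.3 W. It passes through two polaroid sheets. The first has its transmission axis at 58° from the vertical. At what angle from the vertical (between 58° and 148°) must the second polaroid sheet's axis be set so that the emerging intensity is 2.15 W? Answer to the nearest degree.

θ ≈ 116°

Unpolarized light through the first polarizer → I₁ = ½ I₀, now polarized at 58°.
Target fraction: 2.15 / 15.3 W = 0.1405 of I₀.
Need I₂/I₀ = 0.1405, so cos²(θ − 58°) = 0.1405 / 0.5 = 0.281.
θ − 58° = arccos(√0.281) = 58.0°, giving θ ≈ 58 + 58.0 = 116.0°.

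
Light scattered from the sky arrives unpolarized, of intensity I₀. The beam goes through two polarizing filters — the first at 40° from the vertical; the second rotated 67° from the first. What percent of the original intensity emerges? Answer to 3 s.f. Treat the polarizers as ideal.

≈ 7.63%

Unpolarized light through the first polarizer → I₁ = ½ I₀, now polarized at 40°.
I₂ = I₁ cos²(67°) = 0.5 · 0.1527 I₀ = 0.07634 I₀.
That is 7.634% of the incident intensity.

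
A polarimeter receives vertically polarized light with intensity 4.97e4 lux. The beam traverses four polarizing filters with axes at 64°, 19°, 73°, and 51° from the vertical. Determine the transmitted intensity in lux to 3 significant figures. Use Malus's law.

By Malus's law, I₁ = 4.97e4 lux · cos²(64°) = 9551 lux.
I₂ = I₁ · cos²(45°) = 9551 · 0.5 = 4775 lux.
I₃ = I₂ · cos²(54°) = 4775 · 0.3455 = 1650 lux.
I₄ = I₃ · cos²(22°) = 1650 · 0.8597 = 1418 lux.

I ≈ 1420 lux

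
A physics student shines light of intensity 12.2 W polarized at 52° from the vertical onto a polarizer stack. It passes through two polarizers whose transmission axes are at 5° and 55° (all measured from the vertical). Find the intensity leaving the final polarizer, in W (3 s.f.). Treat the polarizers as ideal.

I ≈ 2.34 W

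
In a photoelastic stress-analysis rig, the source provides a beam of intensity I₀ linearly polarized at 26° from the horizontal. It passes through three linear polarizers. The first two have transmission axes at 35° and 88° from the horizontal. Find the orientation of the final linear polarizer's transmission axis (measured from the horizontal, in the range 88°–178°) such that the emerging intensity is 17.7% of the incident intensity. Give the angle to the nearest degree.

θ ≈ 133°

By Malus's law, I₁ = I₀ cos²(35° − 26°) = I₀ cos²(9°) = 0.9755 I₀.
I₂ = I₁ cos²(88° − 35°) = 0.9755 I₀ · cos²(53°) = 0.3533 I₀.
Need I₃/I₀ = 0.177, so cos²(θ − 88°) = 0.177 / 0.3533 = 0.501.
θ − 88° = arccos(√0.501) = 44.9°, giving θ ≈ 88 + 44.9 = 132.9°.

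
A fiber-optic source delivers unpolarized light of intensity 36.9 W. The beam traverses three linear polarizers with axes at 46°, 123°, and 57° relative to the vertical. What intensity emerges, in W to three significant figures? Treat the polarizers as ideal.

I ≈ 0.154 W

Unpolarized light through the first polarizer → I₁ = 36.9 W/2 = 18.45 W, polarized at 46°.
I₂ = I₁ · cos²(77°) = 18.45 · 0.0506 = 0.9336 W.
I₃ = I₂ · cos²(66°) = 0.9336 · 0.1654 = 0.1545 W.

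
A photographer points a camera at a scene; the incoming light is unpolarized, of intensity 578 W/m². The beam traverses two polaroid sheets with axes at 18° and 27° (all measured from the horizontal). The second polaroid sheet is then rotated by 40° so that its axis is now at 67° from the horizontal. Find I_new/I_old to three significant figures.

Before rotation:
Unpolarized light through the first polarizer → I₁ = ½ I₀, now polarized at 18°.
I₂ = I₁ cos²(27° − 18°) = 0.5 I₀ · cos²(9°) = 0.4878 I₀.
After rotation:
Unpolarized light through the first polarizer → I₁ = ½ I₀, now polarized at 18°.
I₂ = I₁ cos²(67° − 18°) = 0.5 I₀ · cos²(49°) = 0.2152 I₀.
Ratio = 0.2152 / 0.4878 = 0.4412.

I_new/I_old ≈ 0.441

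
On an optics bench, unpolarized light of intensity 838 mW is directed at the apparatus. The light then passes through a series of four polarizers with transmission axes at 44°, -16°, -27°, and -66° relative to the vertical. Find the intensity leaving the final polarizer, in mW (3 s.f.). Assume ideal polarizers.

Unpolarized light through the first polarizer → I₁ = 838 mW/2 = 419 mW, polarized at 44°.
I₂ = I₁ · cos²(60°) = 419 · 0.25 = 104.8 mW.
I₃ = I₂ · cos²(11°) = 104.8 · 0.9636 = 100.9 mW.
I₄ = I₃ · cos²(39°) = 100.9 · 0.604 = 60.96 mW.

I ≈ 61.0 mW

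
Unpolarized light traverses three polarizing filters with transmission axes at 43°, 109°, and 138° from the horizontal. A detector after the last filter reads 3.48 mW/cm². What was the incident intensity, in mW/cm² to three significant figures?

Unpolarized light through the first polarizer → I₁ = ½ I₀, now polarized at 43°.
I₂ = I₁ cos²(109° − 43°) = 0.5 I₀ · cos²(66°) = 0.08272 I₀.
I₃ = I₂ cos²(138° − 109°) = 0.08272 I₀ · cos²(29°) = 0.06328 I₀.
So 3.48 mW/cm² = 0.06328 I₀, giving I₀ = 3.48/0.06328 = 55 mW/cm².

I₀ ≈ 55.0 mW/cm²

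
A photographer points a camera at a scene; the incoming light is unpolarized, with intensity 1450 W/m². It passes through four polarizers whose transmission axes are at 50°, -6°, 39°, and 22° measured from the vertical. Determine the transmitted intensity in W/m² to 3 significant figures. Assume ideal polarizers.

Unpolarized light through the first polarizer → I₁ = 1450 W/m²/2 = 725 W/m², polarized at 50°.
I₂ = I₁ · cos²(56°) = 725 · 0.3127 = 226.7 W/m².
I₃ = I₂ · cos²(45°) = 226.7 · 0.5 = 113.4 W/m².
I₄ = I₃ · cos²(17°) = 113.4 · 0.9145 = 103.7 W/m².

I ≈ 104 W/m²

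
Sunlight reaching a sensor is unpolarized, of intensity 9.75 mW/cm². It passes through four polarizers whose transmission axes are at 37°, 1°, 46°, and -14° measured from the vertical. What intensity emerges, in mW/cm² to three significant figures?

Unpolarized light through the first polarizer → I₁ = 9.75 mW/cm²/2 = 4.875 mW/cm², polarized at 37°.
I₂ = I₁ · cos²(36°) = 4.875 · 0.6545 = 3.191 mW/cm².
I₃ = I₂ · cos²(45°) = 3.191 · 0.5 = 1.595 mW/cm².
I₄ = I₃ · cos²(60°) = 1.595 · 0.25 = 0.3988 mW/cm².

I ≈ 0.399 mW/cm²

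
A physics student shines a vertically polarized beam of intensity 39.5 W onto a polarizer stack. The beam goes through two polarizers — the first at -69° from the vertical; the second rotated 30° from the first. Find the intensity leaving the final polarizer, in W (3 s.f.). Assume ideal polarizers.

I₁ = 39.5 W · cos²(69°) = 5.073 W.
I₂ = I₁ · cos²(30°) = 5.073 · 0.75 = 3.805 W.

I ≈ 3.80 W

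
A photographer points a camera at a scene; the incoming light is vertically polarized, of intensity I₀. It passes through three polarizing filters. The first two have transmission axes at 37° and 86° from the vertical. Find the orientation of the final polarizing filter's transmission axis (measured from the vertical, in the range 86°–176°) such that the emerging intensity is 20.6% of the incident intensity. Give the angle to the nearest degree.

I₁ = I₀ cos²(37° − 0°) = I₀ cos²(37°) = 0.6378 I₀.
I₂ = I₁ cos²(86° − 37°) = 0.6378 I₀ · cos²(49°) = 0.2745 I₀.
Need I₃/I₀ = 0.206, so cos²(θ − 86°) = 0.206 / 0.2745 = 0.7504.
θ − 86° = arccos(√0.7504) = 30.0°, giving θ ≈ 86 + 30.0 = 116.0°.

θ ≈ 116°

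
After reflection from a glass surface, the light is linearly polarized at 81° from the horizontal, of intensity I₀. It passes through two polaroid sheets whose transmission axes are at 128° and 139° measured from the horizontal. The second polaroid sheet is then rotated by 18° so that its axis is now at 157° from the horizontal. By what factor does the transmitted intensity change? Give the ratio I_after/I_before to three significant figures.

I_new/I_old ≈ 0.794

Before rotation:
I₁ = I₀ cos²(128° − 81°) = I₀ cos²(47°) = 0.4651 I₀.
I₂ = I₁ cos²(139° − 128°) = 0.4651 I₀ · cos²(11°) = 0.4482 I₀.
After rotation:
I₁ = I₀ cos²(128° − 81°) = I₀ cos²(47°) = 0.4651 I₀.
I₂ = I₁ cos²(157° − 128°) = 0.4651 I₀ · cos²(29°) = 0.3558 I₀.
Ratio = 0.3558 / 0.4482 = 0.7939.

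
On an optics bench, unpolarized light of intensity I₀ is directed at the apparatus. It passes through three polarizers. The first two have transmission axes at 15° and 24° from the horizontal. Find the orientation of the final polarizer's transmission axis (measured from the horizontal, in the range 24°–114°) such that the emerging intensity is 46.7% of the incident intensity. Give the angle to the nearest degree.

θ ≈ 36°

Unpolarized light through the first polarizer → I₁ = ½ I₀, now polarized at 15°.
I₂ = I₁ cos²(24° − 15°) = 0.5 I₀ · cos²(9°) = 0.4878 I₀.
Need I₃/I₀ = 0.467, so cos²(θ − 24°) = 0.467 / 0.4878 = 0.9574.
θ − 24° = arccos(√0.9574) = 11.9°, giving θ ≈ 24 + 11.9 = 35.9°.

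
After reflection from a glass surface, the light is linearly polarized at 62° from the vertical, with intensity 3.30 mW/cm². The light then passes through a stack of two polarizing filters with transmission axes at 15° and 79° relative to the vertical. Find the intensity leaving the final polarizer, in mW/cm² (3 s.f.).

I ≈ 0.295 mW/cm²

I₁ = 3.30 mW/cm² · cos²(47°) = 1.535 mW/cm².
I₂ = I₁ · cos²(64°) = 1.535 · 0.1922 = 0.295 mW/cm².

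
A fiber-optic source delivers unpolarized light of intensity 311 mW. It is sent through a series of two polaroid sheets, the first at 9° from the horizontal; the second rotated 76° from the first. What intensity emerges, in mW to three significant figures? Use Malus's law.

Unpolarized light through the first polarizer → I₁ = 311 mW/2 = 155.5 mW, polarized at 9°.
I₂ = I₁ · cos²(76°) = 155.5 · 0.05853 = 9.101 mW.

I ≈ 9.10 mW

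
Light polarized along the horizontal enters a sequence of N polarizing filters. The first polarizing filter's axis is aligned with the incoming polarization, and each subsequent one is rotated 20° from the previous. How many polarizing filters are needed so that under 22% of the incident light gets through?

First polarizer is aligned with the polarization: full transmission.
Each further stage multiplies by cos²(20°) = 0.883.
After N polarizers: T = 0.883^(N−1). Require T < 0.22 ⇒ N−1 > ln(0.22)/ln(0.883) = 12.17, so N−1 ≥ 13 and N = 14.
Check: N=14 gives T = 0.1984 < 0.22; N=13 gives T = 0.2247.

N = 14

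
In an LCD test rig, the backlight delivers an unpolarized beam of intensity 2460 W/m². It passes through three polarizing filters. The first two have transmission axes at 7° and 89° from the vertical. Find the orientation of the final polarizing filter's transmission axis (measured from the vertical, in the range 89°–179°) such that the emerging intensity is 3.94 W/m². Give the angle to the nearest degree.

Unpolarized light through the first polarizer → I₁ = ½ I₀, now polarized at 7°.
I₂ = I₁ cos²(89° − 7°) = 0.5 I₀ · cos²(82°) = 0.009685 I₀.
Target fraction: 3.94 / 2460 W/m² = 0.001602 of I₀.
Need I₃/I₀ = 0.001602, so cos²(θ − 89°) = 0.001602 / 0.009685 = 0.1654.
θ − 89° = arccos(√0.1654) = 66.0°, giving θ ≈ 89 + 66.0 = 155.0°.

θ ≈ 155°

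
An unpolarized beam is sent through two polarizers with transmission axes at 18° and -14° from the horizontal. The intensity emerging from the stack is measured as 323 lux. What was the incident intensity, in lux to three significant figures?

I₀ ≈ 898 lux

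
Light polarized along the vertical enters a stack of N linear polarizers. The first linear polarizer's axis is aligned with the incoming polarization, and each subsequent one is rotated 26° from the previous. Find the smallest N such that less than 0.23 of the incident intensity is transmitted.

N = 8

First polarizer is aligned with the polarization: full transmission.
Each further stage multiplies by cos²(26°) = 0.8078.
After N polarizers: T = 0.8078^(N−1). Require T < 0.23 ⇒ N−1 > ln(0.23)/ln(0.8078) = 6.89, so N−1 ≥ 7 and N = 8.
Check: N=8 gives T = 0.2245 < 0.23; N=7 gives T = 0.2779.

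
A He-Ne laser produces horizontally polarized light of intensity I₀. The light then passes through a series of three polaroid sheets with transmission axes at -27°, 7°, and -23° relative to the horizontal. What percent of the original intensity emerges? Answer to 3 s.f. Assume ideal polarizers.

I₁ = I₀ cos²(-27° − 0°) = I₀ cos²(27°) = 0.7939 I₀.
I₂ = I₁ cos²(7° + 27°) = 0.7939 I₀ · cos²(34°) = 0.5456 I₀.
I₃ = I₂ cos²(-23° − 7°) = 0.5456 I₀ · cos²(30°) = 0.4092 I₀.
That is 40.92% of the incident intensity.

≈ 40.9%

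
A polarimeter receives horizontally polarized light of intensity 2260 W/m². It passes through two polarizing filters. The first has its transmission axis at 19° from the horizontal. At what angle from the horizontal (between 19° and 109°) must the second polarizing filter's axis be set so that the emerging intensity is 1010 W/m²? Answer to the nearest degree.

θ ≈ 64°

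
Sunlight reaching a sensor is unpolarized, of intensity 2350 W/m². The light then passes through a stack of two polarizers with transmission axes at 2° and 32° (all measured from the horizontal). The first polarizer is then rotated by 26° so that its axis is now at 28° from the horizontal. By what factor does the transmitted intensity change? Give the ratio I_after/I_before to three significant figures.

I_new/I_old ≈ 1.33

Before rotation:
Unpolarized light through the first polarizer → I₁ = ½ I₀, now polarized at 2°.
I₂ = I₁ cos²(32° − 2°) = 0.5 I₀ · cos²(30°) = 0.375 I₀.
After rotation:
Unpolarized light through the first polarizer → I₁ = ½ I₀, now polarized at 28°.
I₂ = I₁ cos²(32° − 28°) = 0.5 I₀ · cos²(4°) = 0.4976 I₀.
Ratio = 0.4976 / 0.375 = 1.327.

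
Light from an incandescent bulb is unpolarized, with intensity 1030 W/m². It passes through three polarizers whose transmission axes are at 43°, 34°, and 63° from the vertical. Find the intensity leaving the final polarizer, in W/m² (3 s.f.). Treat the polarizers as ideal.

Unpolarized light through the first polarizer → I₁ = 1030 W/m²/2 = 515 W/m², polarized at 43°.
I₂ = I₁ · cos²(9°) = 515 · 0.9755 = 502.4 W/m².
I₃ = I₂ · cos²(29°) = 502.4 · 0.765 = 384.3 W/m².

I ≈ 384 W/m²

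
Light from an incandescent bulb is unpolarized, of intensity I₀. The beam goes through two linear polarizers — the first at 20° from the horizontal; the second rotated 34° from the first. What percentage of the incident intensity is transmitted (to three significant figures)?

≈ 34.4%

Unpolarized light through the first polarizer → I₁ = ½ I₀, now polarized at 20°.
I₂ = I₁ cos²(34°) = 0.5 · 0.6873 I₀ = 0.3437 I₀.
That is 34.37% of the incident intensity.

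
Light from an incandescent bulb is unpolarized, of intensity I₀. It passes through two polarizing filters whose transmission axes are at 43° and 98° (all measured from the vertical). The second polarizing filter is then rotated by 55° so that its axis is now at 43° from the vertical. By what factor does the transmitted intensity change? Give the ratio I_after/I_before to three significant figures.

Before rotation:
Unpolarized light through the first polarizer → I₁ = ½ I₀, now polarized at 43°.
I₂ = I₁ cos²(98° − 43°) = 0.5 I₀ · cos²(55°) = 0.1645 I₀.
After rotation:
Unpolarized light through the first polarizer → I₁ = ½ I₀, now polarized at 43°.
I₂ = I₁ cos²(43° − 43°) = 0.5 I₀ · cos²(0°) = 0.5 I₀.
Ratio = 0.5 / 0.1645 = 3.04.

I_new/I_old ≈ 3.04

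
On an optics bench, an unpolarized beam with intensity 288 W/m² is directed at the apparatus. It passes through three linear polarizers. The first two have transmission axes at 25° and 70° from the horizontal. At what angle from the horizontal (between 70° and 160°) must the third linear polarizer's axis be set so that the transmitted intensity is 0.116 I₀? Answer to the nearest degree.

Unpolarized light through the first polarizer → I₁ = ½ I₀, now polarized at 25°.
I₂ = I₁ cos²(70° − 25°) = 0.5 I₀ · cos²(45°) = 0.25 I₀.
Need I₃/I₀ = 0.116, so cos²(θ − 70°) = 0.116 / 0.25 = 0.464.
θ − 70° = arccos(√0.464) = 47.1°, giving θ ≈ 70 + 47.1 = 117.1°.

θ ≈ 117°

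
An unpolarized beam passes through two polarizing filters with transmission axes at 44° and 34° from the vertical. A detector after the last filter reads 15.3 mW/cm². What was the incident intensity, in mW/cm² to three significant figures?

I₀ ≈ 31.6 mW/cm²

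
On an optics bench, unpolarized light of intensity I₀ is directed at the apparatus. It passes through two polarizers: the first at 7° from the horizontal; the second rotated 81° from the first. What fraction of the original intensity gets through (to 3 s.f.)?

Unpolarized light through the first polarizer → I₁ = ½ I₀, now polarized at 7°.
I₂ = I₁ cos²(81°) = 0.5 · 0.02447 I₀ = 0.01224 I₀.
Transmitted fraction = 0.01224.

≈ 0.0122 I₀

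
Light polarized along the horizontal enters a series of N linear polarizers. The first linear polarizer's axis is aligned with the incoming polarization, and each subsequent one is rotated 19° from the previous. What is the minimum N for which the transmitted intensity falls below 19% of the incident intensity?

First polarizer is aligned with the polarization: full transmission.
Each further stage multiplies by cos²(19°) = 0.894.
After N polarizers: T = 0.894^(N−1). Require T < 0.19 ⇒ N−1 > ln(0.19)/ln(0.894) = 14.82, so N−1 ≥ 15 and N = 16.
Check: N=16 gives T = 0.1863 < 0.19; N=15 gives T = 0.2083.

N = 16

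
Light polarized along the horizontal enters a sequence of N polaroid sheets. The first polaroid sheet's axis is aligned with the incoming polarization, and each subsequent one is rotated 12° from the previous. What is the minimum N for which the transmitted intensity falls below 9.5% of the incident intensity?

First polarizer is aligned with the polarization: full transmission.
Each further stage multiplies by cos²(12°) = 0.9568.
After N polarizers: T = 0.9568^(N−1). Require T < 0.095 ⇒ N−1 > ln(0.095)/ln(0.9568) = 53.27, so N−1 ≥ 54 and N = 55.
Check: N=55 gives T = 0.09198 < 0.095; N=54 gives T = 0.09613.

N = 55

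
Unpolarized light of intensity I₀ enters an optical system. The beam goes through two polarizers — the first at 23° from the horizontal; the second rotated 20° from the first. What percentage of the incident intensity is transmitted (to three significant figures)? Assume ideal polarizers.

Unpolarized light through the first polarizer → I₁ = ½ I₀, now polarized at 23°.
I₂ = I₁ cos²(20°) = 0.5 · 0.883 I₀ = 0.4415 I₀.
That is 44.15% of the incident intensity.

≈ 44.2%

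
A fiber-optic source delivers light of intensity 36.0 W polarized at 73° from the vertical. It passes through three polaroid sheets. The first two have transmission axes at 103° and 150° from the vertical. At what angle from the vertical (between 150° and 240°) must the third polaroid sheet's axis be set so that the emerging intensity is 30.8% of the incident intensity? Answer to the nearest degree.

I₁ = I₀ cos²(103° − 73°) = I₀ cos²(30°) = 0.75 I₀.
I₂ = I₁ cos²(150° − 103°) = 0.75 I₀ · cos²(47°) = 0.3488 I₀.
Need I₃/I₀ = 0.308, so cos²(θ − 150°) = 0.308 / 0.3488 = 0.8829.
θ − 150° = arccos(√0.8829) = 20.0°, giving θ ≈ 150 + 20.0 = 170.0°.

θ ≈ 170°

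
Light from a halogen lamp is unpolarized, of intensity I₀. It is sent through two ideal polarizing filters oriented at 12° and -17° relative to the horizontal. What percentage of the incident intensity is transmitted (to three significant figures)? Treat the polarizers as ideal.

≈ 38.2%

Unpolarized light through the first polarizer → I₁ = ½ I₀, now polarized at 12°.
I₂ = I₁ cos²(-17° − 12°) = 0.5 I₀ · cos²(29°) = 0.3825 I₀.
That is 38.25% of the incident intensity.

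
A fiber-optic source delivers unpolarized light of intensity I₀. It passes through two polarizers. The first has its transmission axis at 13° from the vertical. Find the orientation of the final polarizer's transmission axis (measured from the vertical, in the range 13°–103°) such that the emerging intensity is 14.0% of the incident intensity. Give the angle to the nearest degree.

θ ≈ 71°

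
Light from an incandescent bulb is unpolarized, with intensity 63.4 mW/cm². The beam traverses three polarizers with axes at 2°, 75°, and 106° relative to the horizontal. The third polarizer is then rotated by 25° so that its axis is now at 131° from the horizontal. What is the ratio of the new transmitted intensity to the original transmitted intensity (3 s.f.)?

Before rotation:
Unpolarized light through the first polarizer → I₁ = ½ I₀, now polarized at 2°.
I₂ = I₁ cos²(75° − 2°) = 0.5 I₀ · cos²(73°) = 0.04274 I₀.
I₃ = I₂ cos²(106° − 75°) = 0.04274 I₀ · cos²(31°) = 0.0314 I₀.
After rotation:
Unpolarized light through the first polarizer → I₁ = ½ I₀, now polarized at 2°.
I₂ = I₁ cos²(75° − 2°) = 0.5 I₀ · cos²(73°) = 0.04274 I₀.
I₃ = I₂ cos²(131° − 75°) = 0.04274 I₀ · cos²(56°) = 0.01336 I₀.
Ratio = 0.01336 / 0.0314 = 0.4256.

I_new/I_old ≈ 0.426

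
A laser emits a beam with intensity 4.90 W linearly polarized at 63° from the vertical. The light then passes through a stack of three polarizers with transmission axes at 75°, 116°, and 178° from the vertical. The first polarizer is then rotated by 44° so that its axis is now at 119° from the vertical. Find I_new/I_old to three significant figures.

I_new/I_old ≈ 0.572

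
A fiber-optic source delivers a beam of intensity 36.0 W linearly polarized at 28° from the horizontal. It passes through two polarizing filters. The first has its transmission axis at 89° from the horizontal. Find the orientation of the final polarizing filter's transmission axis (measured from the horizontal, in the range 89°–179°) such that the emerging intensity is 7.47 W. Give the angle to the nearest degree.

θ ≈ 109°

I₁ = I₀ cos²(89° − 28°) = I₀ cos²(61°) = 0.235 I₀.
Target fraction: 7.47 / 36.0 W = 0.2075 of I₀.
Need I₂/I₀ = 0.2075, so cos²(θ − 89°) = 0.2075 / 0.235 = 0.8828.
θ − 89° = arccos(√0.8828) = 20.0°, giving θ ≈ 89 + 20.0 = 109.0°.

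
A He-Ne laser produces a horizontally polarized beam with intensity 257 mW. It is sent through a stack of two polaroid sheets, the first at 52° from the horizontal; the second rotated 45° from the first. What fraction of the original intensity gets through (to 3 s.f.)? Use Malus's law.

I/I₀ ≈ 0.190

By Malus's law, I₁ = 257 mW · cos²(52°) = 97.41 mW.
I₂ = I₁ · cos²(45°) = 97.41 · 0.5 = 48.71 mW.
Transmitted fraction = 0.1895.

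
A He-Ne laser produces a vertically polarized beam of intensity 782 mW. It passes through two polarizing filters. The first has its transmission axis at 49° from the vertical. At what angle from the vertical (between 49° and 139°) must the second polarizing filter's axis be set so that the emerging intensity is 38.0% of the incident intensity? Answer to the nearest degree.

By Malus's law, I₁ = I₀ cos²(49° − 0°) = I₀ cos²(49°) = 0.4304 I₀.
Need I₂/I₀ = 0.38, so cos²(θ − 49°) = 0.38 / 0.4304 = 0.8829.
θ − 49° = arccos(√0.8829) = 20.0°, giving θ ≈ 49 + 20.0 = 69.0°.

θ ≈ 69°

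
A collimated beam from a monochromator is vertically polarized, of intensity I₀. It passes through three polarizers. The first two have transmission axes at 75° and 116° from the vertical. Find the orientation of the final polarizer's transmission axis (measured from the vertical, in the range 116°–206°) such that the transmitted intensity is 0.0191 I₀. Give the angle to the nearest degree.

θ ≈ 161°

By Malus's law, I₁ = I₀ cos²(75° − 0°) = I₀ cos²(75°) = 0.06699 I₀.
I₂ = I₁ cos²(116° − 75°) = 0.06699 I₀ · cos²(41°) = 0.03816 I₀.
Need I₃/I₀ = 0.0191, so cos²(θ − 116°) = 0.0191 / 0.03816 = 0.5006.
θ − 116° = arccos(√0.5006) = 45.0°, giving θ ≈ 116 + 45.0 = 161.0°.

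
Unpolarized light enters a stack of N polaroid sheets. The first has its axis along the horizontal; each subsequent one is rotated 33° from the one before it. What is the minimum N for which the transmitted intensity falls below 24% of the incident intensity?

First polarizer halves the unpolarized light: factor 1/2.
Each further stage multiplies by cos²(33°) = 0.7034.
After N polarizers: T = 0.5·0.7034^(N−1). Require T < 0.24 ⇒ N−1 > ln(0.24/0.5)/ln(0.7034) = 2.09, so N−1 ≥ 3 and N = 4.
Check: N=4 gives T = 0.174 < 0.24; N=3 gives T = 0.2474.

N = 4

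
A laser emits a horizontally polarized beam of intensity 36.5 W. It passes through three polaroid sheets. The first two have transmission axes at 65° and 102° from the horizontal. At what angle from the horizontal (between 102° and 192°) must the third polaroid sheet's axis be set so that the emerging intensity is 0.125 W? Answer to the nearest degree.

θ ≈ 182°

By Malus's law, I₁ = I₀ cos²(65° − 0°) = I₀ cos²(65°) = 0.1786 I₀.
I₂ = I₁ cos²(102° − 65°) = 0.1786 I₀ · cos²(37°) = 0.1139 I₀.
Target fraction: 0.125 / 36.5 W = 0.003425 of I₀.
Need I₃/I₀ = 0.003425, so cos²(θ − 102°) = 0.003425 / 0.1139 = 0.03006.
θ − 102° = arccos(√0.03006) = 80.0°, giving θ ≈ 102 + 80.0 = 182.0°.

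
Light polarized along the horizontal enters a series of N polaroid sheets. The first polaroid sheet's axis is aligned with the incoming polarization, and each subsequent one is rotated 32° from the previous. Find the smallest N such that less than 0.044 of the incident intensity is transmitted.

N = 11

First polarizer is aligned with the polarization: full transmission.
Each further stage multiplies by cos²(32°) = 0.7192.
After N polarizers: T = 0.7192^(N−1). Require T < 0.044 ⇒ N−1 > ln(0.044)/ln(0.7192) = 9.48, so N−1 ≥ 10 and N = 11.
Check: N=11 gives T = 0.03702 < 0.044; N=10 gives T = 0.05147.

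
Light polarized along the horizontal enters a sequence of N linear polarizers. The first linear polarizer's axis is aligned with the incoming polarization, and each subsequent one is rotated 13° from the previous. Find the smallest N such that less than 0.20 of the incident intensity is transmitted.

First polarizer is aligned with the polarization: full transmission.
Each further stage multiplies by cos²(13°) = 0.9494.
After N polarizers: T = 0.9494^(N−1). Require T < 0.20 ⇒ N−1 > ln(0.20)/ln(0.9494) = 30.99, so N−1 ≥ 31 and N = 32.
Check: N=32 gives T = 0.1999 < 0.20; N=31 gives T = 0.2106.

N = 32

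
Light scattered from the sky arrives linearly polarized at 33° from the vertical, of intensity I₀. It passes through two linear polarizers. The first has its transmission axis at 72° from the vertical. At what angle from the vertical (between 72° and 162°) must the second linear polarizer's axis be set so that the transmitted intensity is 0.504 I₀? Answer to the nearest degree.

θ ≈ 96°

I₁ = I₀ cos²(72° − 33°) = I₀ cos²(39°) = 0.604 I₀.
Need I₂/I₀ = 0.504, so cos²(θ − 72°) = 0.504 / 0.604 = 0.8345.
θ − 72° = arccos(√0.8345) = 24.0°, giving θ ≈ 72 + 24.0 = 96.0°.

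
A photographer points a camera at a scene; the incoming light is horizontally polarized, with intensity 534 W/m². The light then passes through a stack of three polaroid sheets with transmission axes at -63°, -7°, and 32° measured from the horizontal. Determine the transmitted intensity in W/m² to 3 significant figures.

I ≈ 20.8 W/m²

I₁ = 534 W/m² · cos²(63°) = 110.1 W/m².
I₂ = I₁ · cos²(56°) = 110.1 · 0.3127 = 34.42 W/m².
I₃ = I₂ · cos²(39°) = 34.42 · 0.604 = 20.79 W/m².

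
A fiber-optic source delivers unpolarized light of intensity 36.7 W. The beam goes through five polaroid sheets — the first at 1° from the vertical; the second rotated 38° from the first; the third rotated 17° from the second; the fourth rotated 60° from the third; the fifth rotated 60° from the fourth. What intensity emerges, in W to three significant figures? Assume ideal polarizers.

I ≈ 0.651 W

Unpolarized light through the first polarizer → I₁ = 36.7 W/2 = 18.35 W, polarized at 1°.
I₂ = I₁ · cos²(38°) = 18.35 · 0.621 = 11.39 W.
I₃ = I₂ · cos²(17°) = 11.39 · 0.9145 = 10.42 W.
I₄ = I₃ · cos²(60°) = 10.42 · 0.25 = 2.605 W.
I₅ = I₄ · cos²(60°) = 2.605 · 0.25 = 0.6513 W.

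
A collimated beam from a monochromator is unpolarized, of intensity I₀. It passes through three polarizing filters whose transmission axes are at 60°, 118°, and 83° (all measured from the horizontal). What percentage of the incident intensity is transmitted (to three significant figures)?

Unpolarized light through the first polarizer → I₁ = ½ I₀, now polarized at 60°.
I₂ = I₁ cos²(118° − 60°) = 0.5 I₀ · cos²(58°) = 0.1404 I₀.
I₃ = I₂ cos²(83° − 118°) = 0.1404 I₀ · cos²(35°) = 0.09421 I₀.
That is 9.421% of the incident intensity.

≈ 9.42%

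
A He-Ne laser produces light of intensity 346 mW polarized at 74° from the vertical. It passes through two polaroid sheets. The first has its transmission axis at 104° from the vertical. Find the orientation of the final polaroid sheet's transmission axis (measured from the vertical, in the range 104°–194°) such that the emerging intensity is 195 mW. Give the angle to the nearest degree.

θ ≈ 134°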